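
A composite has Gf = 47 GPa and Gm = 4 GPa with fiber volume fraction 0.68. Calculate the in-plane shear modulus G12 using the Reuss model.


1/G12 = Vf/Gf + (1-Vf)/Gm = 0.68/47 + 0.32/4
G12 = 10.59 GPa

10.59 GPa


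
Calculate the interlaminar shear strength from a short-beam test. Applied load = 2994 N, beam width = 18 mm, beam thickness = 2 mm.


ILSS = 3F/(4bh) = 3*2994/(4*18*2) = 62.38 MPa

62.38 MPa


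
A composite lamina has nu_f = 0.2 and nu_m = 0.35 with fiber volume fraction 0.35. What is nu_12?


nu_12 = nu_f*Vf + nu_m*(1-Vf) = 0.2*0.35 + 0.35*0.65 = 0.2975

0.2975


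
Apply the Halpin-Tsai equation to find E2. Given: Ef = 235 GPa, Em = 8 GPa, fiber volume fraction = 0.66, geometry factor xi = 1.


eta = (Ef/Em - 1)/(Ef/Em + xi) = (29.375 - 1)/(29.375 + 1) = 0.9342
E2 = Em*(1+xi*eta*Vf)/(1-eta*Vf) = 33.73 GPa

33.73 GPa


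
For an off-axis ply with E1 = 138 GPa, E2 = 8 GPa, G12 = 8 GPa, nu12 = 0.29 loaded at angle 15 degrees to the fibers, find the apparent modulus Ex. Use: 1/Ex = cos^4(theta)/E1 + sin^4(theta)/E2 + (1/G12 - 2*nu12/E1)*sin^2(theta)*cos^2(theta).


cos^4(15) = 0.870513, sin^4(15) = 0.004487, sin^2(15)*cos^2(15) = 0.0625
1/G12 - 2*nu12/E1 = 1/8 - 2*0.29/138 = 0.120797 GPa^-1
1/Ex = 0.870513/138 + 0.004487/8 + 0.120797*0.0625 = 0.0144188 GPa^-1
Ex = 69.35 GPa

69.35 GPa


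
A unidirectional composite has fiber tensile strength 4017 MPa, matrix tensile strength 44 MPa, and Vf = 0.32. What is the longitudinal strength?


sigma_1 = sigma_f*Vf + sigma_m*(1-Vf) = 4017*0.32 + 44*0.68 = 1315.4 MPa

1315.4 MPa


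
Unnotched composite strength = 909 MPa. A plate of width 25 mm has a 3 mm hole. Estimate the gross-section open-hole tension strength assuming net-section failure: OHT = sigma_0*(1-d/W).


OHT = sigma_0*(1-d/W) = 909*(1-3/25) = 799.9 MPa

799.9 MPa


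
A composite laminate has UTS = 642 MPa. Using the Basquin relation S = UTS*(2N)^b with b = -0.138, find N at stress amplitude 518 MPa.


N = 0.5 * (S/UTS)^(1/b) = 0.5 * (518/642)^(1/-0.138) = 2.3679 cycles

2.3679 cycles


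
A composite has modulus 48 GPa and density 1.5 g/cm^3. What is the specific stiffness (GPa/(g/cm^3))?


Specific stiffness = E/rho = 48/1.5 = 32.0 GPa/(g/cm^3)

32.0 GPa/(g/cm^3)


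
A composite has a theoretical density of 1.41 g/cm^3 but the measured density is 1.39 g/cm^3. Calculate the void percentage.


Void% = (rho_theo - rho_actual)/rho_theo * 100 = (1.41 - 1.39)/1.41 * 100 = 1.42%

1.42%


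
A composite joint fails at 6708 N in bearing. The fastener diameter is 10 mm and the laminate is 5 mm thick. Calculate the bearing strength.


sigma_br = F/(d*h) = 6708/(10*5) = 134.2 MPa

134.2 MPa


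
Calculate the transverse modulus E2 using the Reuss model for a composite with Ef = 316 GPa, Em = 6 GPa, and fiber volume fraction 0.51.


1/E2 = Vf/Ef + (1-Vf)/Em = 0.51/316 + 0.49/6
E2 = 12.01 GPa

12.01 GPa


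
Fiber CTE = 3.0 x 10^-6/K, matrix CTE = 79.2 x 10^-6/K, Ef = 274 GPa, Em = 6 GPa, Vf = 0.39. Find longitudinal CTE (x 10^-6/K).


E1 = Ef*Vf + Em*(1-Vf) = 110.52
alpha_1 = (alpha_f*Ef*Vf + alpha_m*Em*(1-Vf))/E1 = 5.52 x 10^-6/K

5.52 x 10^-6/K


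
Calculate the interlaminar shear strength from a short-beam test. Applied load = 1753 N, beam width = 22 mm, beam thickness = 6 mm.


ILSS = 3F/(4bh) = 3*1753/(4*22*6) = 9.96 MPa

9.96 MPa


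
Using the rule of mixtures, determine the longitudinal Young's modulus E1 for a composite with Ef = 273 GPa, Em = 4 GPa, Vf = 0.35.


E1 = Ef*Vf + Em*(1-Vf) = 273*0.35 + 4*0.65 = 98.15 GPa

98.15 GPa


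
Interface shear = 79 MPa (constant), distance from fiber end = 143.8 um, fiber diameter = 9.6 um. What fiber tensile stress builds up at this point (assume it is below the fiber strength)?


Force balance: sigma_f * (pi*d^2/4) = tau * (pi*d) * x  ->  sigma_f = 4 * tau * x / d
sigma_f = 4 * 79 * 143.8 / 9.6 = 4733.4 MPa

4733.4 MPa


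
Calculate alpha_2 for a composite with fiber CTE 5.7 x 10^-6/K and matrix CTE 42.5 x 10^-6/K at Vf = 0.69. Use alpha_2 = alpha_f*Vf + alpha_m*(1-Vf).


alpha_2 = alpha_f*Vf + alpha_m*(1-Vf) = 5.7*0.69 + 42.5*0.31 = 17.1 x 10^-6/K

17.1 x 10^-6/K


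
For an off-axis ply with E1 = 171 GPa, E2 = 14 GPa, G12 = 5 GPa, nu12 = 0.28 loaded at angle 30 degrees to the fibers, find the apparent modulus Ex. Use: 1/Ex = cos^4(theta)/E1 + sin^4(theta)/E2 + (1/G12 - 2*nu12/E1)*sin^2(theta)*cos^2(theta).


cos^4(30) = 0.5625, sin^4(30) = 0.0625, sin^2(30)*cos^2(30) = 0.1875
1/G12 - 2*nu12/E1 = 1/5 - 2*0.28/171 = 0.196725 GPa^-1
1/Ex = 0.5625/171 + 0.0625/14 + 0.196725*0.1875 = 0.0446397 GPa^-1
Ex = 22.4 GPa

22.4 GPa


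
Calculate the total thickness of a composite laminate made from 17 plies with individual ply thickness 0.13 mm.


h = n * t_ply = 17 * 0.13 = 2.21 mm

2.21 mm


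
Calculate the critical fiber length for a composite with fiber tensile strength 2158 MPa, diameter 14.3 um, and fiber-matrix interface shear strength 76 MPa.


Lc = sigma_f * d / (2 * tau_i) = 2158 * 14.3 / (2 * 76) = 203.0 um

203.0 um


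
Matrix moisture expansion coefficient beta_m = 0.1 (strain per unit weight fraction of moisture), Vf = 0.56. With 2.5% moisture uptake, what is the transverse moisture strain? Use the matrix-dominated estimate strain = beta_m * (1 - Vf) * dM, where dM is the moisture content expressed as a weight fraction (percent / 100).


dM = 2.5/100 = 0.025
strain = beta_m * (1-Vf) * dM = 0.1 * 0.44 * 0.025 = 0.0011

0.0011


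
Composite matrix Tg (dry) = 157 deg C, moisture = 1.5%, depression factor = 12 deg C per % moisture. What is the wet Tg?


Tg_wet = Tg_dry - k*moisture = 157 - 12*1.5 = 139.0 deg C

139.0 deg C


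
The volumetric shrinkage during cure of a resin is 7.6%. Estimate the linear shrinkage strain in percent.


Linear shrinkage ≈ vol_shrink/3 = 7.6/3 = 2.533%

2.533%


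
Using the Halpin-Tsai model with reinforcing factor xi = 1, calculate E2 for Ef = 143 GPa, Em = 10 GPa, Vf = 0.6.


eta = (Ef/Em - 1)/(Ef/Em + xi) = (14.3 - 1)/(14.3 + 1) = 0.8693
E2 = Em*(1+xi*eta*Vf)/(1-eta*Vf) = 31.8 GPa

31.8 GPa


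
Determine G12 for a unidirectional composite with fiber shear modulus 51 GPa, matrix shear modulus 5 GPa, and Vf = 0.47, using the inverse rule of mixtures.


1/G12 = Vf/Gf + (1-Vf)/Gm = 0.47/51 + 0.53/5
G12 = 8.68 GPa

8.68 GPa


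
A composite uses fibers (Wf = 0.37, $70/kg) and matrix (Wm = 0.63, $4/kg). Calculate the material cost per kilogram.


Cost = cost_f*Wf + cost_m*Wm = 70*0.37 + 4*0.63 = $28.42/kg

$28.42/kg


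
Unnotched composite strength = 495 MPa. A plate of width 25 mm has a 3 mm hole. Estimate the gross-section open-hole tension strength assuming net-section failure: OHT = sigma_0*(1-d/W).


OHT = sigma_0*(1-d/W) = 495*(1-3/25) = 435.6 MPa

435.6 MPa


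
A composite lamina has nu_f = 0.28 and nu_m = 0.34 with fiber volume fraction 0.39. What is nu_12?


nu_12 = nu_f*Vf + nu_m*(1-Vf) = 0.28*0.39 + 0.34*0.61 = 0.3166

0.3166


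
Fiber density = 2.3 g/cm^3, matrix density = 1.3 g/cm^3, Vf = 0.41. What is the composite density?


rho_c = rho_f*Vf + rho_m*(1-Vf) = 2.3*0.41 + 1.3*0.59 = 1.71 g/cm^3

1.71 g/cm^3


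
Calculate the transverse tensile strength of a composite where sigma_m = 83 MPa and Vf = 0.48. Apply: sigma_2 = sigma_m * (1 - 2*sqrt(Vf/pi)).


factor = 1 - 2*sqrt(0.48/pi) = 0.2182
sigma_2 = 83 * 0.2182 = 18.11 MPa

18.11 MPa


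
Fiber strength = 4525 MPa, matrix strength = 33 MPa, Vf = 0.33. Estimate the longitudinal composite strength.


sigma_1 = sigma_f*Vf + sigma_m*(1-Vf) = 4525*0.33 + 33*0.67 = 1515.4 MPa

1515.4 MPa


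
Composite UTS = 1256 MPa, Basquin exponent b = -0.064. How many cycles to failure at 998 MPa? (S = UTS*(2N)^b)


N = 0.5 * (S/UTS)^(1/b) = 0.5 * (998/1256)^(1/-0.064) = 18.1664 cycles

18.1664 cycles


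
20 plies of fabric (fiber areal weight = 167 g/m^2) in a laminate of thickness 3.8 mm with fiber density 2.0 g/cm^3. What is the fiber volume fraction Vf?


Vf = n * FAW / (rho_f * h * 1000) = 20 * 167 / (2.0 * 3.8 * 1000) = 0.4395

0.4395


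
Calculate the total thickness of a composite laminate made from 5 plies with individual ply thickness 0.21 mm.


h = n * t_ply = 5 * 0.21 = 1.05 mm

1.05 mm


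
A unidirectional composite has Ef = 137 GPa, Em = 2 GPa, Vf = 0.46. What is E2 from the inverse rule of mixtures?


1/E2 = Vf/Ef + (1-Vf)/Em = 0.46/137 + 0.54/2
E2 = 3.66 GPa

3.66 GPa


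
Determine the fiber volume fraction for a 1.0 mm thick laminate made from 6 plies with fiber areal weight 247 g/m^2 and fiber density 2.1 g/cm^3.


Vf = n * FAW / (rho_f * h * 1000) = 6 * 247 / (2.1 * 1.0 * 1000) = 0.7057

0.7057


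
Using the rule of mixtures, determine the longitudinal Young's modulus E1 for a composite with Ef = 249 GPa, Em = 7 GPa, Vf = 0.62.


E1 = Ef*Vf + Em*(1-Vf) = 249*0.62 + 7*0.38 = 157.04 GPa

157.04 GPa


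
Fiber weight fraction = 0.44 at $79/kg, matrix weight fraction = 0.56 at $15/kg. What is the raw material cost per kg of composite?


Cost = cost_f*Wf + cost_m*Wm = 79*0.44 + 15*0.56 = $43.16/kg

$43.16/kg


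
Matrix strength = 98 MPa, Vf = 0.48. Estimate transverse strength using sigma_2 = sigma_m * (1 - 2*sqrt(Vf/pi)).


factor = 1 - 2*sqrt(0.48/pi) = 0.2182
sigma_2 = 98 * 0.2182 = 21.39 MPa

21.39 MPa


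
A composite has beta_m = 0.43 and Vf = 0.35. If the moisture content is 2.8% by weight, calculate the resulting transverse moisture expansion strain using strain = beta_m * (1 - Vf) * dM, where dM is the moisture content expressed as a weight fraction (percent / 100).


dM = 2.8/100 = 0.028
strain = beta_m * (1-Vf) * dM = 0.43 * 0.65 * 0.028 = 0.007826

0.007826


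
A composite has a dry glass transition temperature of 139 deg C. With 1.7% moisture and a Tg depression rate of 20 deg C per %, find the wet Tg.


Tg_wet = Tg_dry - k*moisture = 139 - 20*1.7 = 105.0 deg C

105.0 deg C


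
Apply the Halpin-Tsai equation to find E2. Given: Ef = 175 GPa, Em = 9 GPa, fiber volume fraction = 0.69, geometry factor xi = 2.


eta = (Ef/Em - 1)/(Ef/Em + xi) = (19.4444 - 1)/(19.4444 + 2) = 0.8601
E2 = Em*(1+xi*eta*Vf)/(1-eta*Vf) = 48.42 GPa

48.42 GPa


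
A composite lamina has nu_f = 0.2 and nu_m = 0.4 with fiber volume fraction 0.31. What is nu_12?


nu_12 = nu_f*Vf + nu_m*(1-Vf) = 0.2*0.31 + 0.4*0.69 = 0.338

0.338


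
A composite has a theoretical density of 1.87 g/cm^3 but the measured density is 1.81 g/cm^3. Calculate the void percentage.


Void% = (rho_theo - rho_actual)/rho_theo * 100 = (1.87 - 1.81)/1.87 * 100 = 3.21%

3.21%


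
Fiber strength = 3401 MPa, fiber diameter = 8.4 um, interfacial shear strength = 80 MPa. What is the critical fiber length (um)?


Lc = sigma_f * d / (2 * tau_i) = 3401 * 8.4 / (2 * 80) = 178.6 um

178.6 um


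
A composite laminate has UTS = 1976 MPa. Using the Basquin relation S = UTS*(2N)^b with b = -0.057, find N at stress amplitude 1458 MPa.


N = 0.5 * (S/UTS)^(1/b) = 0.5 * (1458/1976)^(1/-0.057) = 103.5799 cycles

103.5799 cycles


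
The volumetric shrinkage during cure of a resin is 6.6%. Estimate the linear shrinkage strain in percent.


Linear shrinkage ≈ vol_shrink/3 = 6.6/3 = 2.2%

2.2%


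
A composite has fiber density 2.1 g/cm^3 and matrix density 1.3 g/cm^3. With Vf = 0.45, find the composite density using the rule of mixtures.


rho_c = rho_f*Vf + rho_m*(1-Vf) = 2.1*0.45 + 1.3*0.55 = 1.66 g/cm^3

1.66 g/cm^3


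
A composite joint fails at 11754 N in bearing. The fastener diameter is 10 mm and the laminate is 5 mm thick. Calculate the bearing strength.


sigma_br = F/(d*h) = 11754/(10*5) = 235.1 MPa

235.1 MPa


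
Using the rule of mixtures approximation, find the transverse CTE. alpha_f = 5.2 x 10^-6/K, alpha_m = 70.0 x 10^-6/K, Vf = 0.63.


alpha_2 = alpha_f*Vf + alpha_m*(1-Vf) = 5.2*0.63 + 70.0*0.37 = 29.2 x 10^-6/K

29.2 x 10^-6/K


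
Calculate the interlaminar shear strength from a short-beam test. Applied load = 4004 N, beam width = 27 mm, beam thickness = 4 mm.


ILSS = 3F/(4bh) = 3*4004/(4*27*4) = 27.81 MPa

27.81 MPa


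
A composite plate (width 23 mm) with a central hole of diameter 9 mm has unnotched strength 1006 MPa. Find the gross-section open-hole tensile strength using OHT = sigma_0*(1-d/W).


OHT = sigma_0*(1-d/W) = 1006*(1-9/23) = 612.3 MPa

612.3 MPa


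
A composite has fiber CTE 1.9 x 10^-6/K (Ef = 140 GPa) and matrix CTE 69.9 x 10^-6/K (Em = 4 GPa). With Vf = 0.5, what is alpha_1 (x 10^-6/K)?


E1 = Ef*Vf + Em*(1-Vf) = 72.0
alpha_1 = (alpha_f*Ef*Vf + alpha_m*Em*(1-Vf))/E1 = 3.79 x 10^-6/K

3.79 x 10^-6/K


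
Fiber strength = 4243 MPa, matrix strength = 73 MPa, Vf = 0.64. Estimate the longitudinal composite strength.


sigma_1 = sigma_f*Vf + sigma_m*(1-Vf) = 4243*0.64 + 73*0.36 = 2741.8 MPa

2741.8 MPa


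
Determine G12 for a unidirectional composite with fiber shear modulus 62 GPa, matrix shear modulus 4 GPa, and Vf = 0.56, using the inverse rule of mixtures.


1/G12 = Vf/Gf + (1-Vf)/Gm = 0.56/62 + 0.44/4
G12 = 8.4 GPa

8.4 GPa


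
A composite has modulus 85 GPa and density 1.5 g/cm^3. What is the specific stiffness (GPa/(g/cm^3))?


Specific stiffness = E/rho = 85/1.5 = 56.7 GPa/(g/cm^3)

56.7 GPa/(g/cm^3)


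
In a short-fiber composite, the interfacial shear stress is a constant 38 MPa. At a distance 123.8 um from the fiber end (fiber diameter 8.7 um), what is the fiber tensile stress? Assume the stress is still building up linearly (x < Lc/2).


Force balance: sigma_f * (pi*d^2/4) = tau * (pi*d) * x  ->  sigma_f = 4 * tau * x / d
sigma_f = 4 * 38 * 123.8 / 8.7 = 2162.9 MPa

2162.9 MPa


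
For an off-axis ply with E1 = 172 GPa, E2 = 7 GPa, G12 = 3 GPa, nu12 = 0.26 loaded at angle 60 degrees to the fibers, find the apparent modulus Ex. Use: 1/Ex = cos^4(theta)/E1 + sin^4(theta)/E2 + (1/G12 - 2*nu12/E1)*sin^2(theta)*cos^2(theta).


cos^4(60) = 0.0625, sin^4(60) = 0.5625, sin^2(60)*cos^2(60) = 0.1875
1/G12 - 2*nu12/E1 = 1/3 - 2*0.26/172 = 0.33031 GPa^-1
1/Ex = 0.0625/172 + 0.5625/7 + 0.33031*0.1875 = 0.1426537 GPa^-1
Ex = 7.01 GPa

7.01 GPa


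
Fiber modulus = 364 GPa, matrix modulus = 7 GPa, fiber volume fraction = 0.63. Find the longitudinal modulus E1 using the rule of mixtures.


E1 = Ef*Vf + Em*(1-Vf) = 364*0.63 + 7*0.37 = 231.91 GPa

231.91 GPa


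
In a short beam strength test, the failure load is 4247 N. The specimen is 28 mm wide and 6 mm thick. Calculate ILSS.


ILSS = 3F/(4bh) = 3*4247/(4*28*6) = 18.96 MPa

18.96 MPa


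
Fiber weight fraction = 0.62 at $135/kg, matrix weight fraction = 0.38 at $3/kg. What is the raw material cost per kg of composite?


Cost = cost_f*Wf + cost_m*Wm = 135*0.62 + 3*0.38 = $84.84/kg

$84.84/kg


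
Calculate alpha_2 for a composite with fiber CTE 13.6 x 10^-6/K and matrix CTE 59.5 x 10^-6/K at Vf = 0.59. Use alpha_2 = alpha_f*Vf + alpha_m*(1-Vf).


alpha_2 = alpha_f*Vf + alpha_m*(1-Vf) = 13.6*0.59 + 59.5*0.41 = 32.4 x 10^-6/K

32.4 x 10^-6/K


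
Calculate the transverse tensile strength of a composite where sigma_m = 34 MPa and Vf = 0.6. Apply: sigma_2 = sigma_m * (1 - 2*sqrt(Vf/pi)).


factor = 1 - 2*sqrt(0.6/pi) = 0.126
sigma_2 = 34 * 0.126 = 4.28 MPa

4.28 MPa


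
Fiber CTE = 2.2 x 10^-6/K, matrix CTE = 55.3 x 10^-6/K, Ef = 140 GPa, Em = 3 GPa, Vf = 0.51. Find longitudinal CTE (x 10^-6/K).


E1 = Ef*Vf + Em*(1-Vf) = 72.87
alpha_1 = (alpha_f*Ef*Vf + alpha_m*Em*(1-Vf))/E1 = 3.27 x 10^-6/K

3.27 x 10^-6/K


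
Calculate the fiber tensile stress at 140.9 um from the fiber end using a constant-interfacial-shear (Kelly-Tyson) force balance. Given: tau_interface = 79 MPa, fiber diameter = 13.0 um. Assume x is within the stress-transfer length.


Force balance: sigma_f * (pi*d^2/4) = tau * (pi*d) * x  ->  sigma_f = 4 * tau * x / d
sigma_f = 4 * 79 * 140.9 / 13.0 = 3425.0 MPa

3425.0 MPa


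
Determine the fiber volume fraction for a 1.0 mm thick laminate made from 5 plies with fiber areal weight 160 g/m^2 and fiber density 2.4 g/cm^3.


Vf = n * FAW / (rho_f * h * 1000) = 5 * 160 / (2.4 * 1.0 * 1000) = 0.3333

0.3333


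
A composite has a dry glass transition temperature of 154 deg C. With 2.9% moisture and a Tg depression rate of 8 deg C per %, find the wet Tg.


Tg_wet = Tg_dry - k*moisture = 154 - 8*2.9 = 130.8 deg C

130.8 deg C


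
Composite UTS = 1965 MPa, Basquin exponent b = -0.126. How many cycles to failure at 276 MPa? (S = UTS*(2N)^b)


N = 0.5 * (S/UTS)^(1/b) = 0.5 * (276/1965)^(1/-0.126) = 2.9139e+06 cycles

2.9139e+06 cycles


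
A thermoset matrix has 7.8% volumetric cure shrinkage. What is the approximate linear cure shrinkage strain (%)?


Linear shrinkage ≈ vol_shrink/3 = 7.8/3 = 2.6%

2.6%


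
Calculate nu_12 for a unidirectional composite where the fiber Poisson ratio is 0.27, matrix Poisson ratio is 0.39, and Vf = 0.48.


nu_12 = nu_f*Vf + nu_m*(1-Vf) = 0.27*0.48 + 0.39*0.52 = 0.3324

0.3324


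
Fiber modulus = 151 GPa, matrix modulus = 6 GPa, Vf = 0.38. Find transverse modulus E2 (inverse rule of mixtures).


1/E2 = Vf/Ef + (1-Vf)/Em = 0.38/151 + 0.62/6
E2 = 9.45 GPa

9.45 GPa


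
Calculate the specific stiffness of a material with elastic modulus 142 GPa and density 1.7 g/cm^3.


Specific stiffness = E/rho = 142/1.7 = 83.5 GPa/(g/cm^3)

83.5 GPa/(g/cm^3)


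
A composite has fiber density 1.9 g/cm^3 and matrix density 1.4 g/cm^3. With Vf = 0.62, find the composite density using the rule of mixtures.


rho_c = rho_f*Vf + rho_m*(1-Vf) = 1.9*0.62 + 1.4*0.38 = 1.71 g/cm^3

1.71 g/cm^3


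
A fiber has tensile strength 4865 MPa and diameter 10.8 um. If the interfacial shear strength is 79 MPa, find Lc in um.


Lc = sigma_f * d / (2 * tau_i) = 4865 * 10.8 / (2 * 79) = 332.5 um

332.5 um


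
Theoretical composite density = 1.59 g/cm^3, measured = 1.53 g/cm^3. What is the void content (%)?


Void% = (rho_theo - rho_actual)/rho_theo * 100 = (1.59 - 1.53)/1.59 * 100 = 3.77%

3.77%


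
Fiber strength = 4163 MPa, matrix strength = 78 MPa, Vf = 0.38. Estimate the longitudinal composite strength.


sigma_1 = sigma_f*Vf + sigma_m*(1-Vf) = 4163*0.38 + 78*0.62 = 1630.3 MPa

1630.3 MPa


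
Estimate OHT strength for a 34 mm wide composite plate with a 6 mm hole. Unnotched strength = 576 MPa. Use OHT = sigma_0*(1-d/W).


OHT = sigma_0*(1-d/W) = 576*(1-6/34) = 474.4 MPa

474.4 MPa


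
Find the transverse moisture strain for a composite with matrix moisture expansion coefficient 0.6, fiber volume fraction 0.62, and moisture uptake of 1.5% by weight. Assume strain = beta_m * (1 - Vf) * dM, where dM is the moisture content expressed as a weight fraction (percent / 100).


dM = 1.5/100 = 0.015
strain = beta_m * (1-Vf) * dM = 0.6 * 0.38 * 0.015 = 0.00342

0.00342


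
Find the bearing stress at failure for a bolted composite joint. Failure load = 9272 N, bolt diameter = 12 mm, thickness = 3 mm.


sigma_br = F/(d*h) = 9272/(12*3) = 257.6 MPa

257.6 MPa


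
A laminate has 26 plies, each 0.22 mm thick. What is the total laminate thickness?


h = n * t_ply = 26 * 0.22 = 5.72 mm

5.72 mm


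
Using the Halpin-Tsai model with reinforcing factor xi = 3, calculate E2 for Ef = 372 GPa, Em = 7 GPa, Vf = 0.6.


eta = (Ef/Em - 1)/(Ef/Em + xi) = (53.1429 - 1)/(53.1429 + 3) = 0.9288
E2 = Em*(1+xi*eta*Vf)/(1-eta*Vf) = 42.24 GPa

42.24 GPa


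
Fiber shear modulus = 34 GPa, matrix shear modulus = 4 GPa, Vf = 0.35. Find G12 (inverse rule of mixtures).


1/G12 = Vf/Gf + (1-Vf)/Gm = 0.35/34 + 0.65/4
G12 = 5.79 GPa

5.79 GPa


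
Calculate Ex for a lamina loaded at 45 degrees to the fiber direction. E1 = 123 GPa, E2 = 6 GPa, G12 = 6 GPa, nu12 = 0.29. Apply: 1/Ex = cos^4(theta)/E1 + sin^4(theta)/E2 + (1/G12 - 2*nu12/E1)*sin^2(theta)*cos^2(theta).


cos^4(45) = 0.25, sin^4(45) = 0.25, sin^2(45)*cos^2(45) = 0.25
1/G12 - 2*nu12/E1 = 1/6 - 2*0.29/123 = 0.161951 GPa^-1
1/Ex = 0.25/123 + 0.25/6 + 0.161951*0.25 = 0.084187 GPa^-1
Ex = 11.88 GPa

11.88 GPa


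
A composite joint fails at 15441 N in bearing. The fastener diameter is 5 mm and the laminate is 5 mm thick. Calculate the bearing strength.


sigma_br = F/(d*h) = 15441/(5*5) = 617.6 MPa

617.6 MPa


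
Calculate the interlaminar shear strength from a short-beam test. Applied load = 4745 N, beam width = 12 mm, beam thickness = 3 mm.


ILSS = 3F/(4bh) = 3*4745/(4*12*3) = 98.85 MPa

98.85 MPa


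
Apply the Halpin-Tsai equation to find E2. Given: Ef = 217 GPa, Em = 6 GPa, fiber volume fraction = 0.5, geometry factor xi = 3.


eta = (Ef/Em - 1)/(Ef/Em + xi) = (36.1667 - 1)/(36.1667 + 3) = 0.8979
E2 = Em*(1+xi*eta*Vf)/(1-eta*Vf) = 25.55 GPa

25.55 GPa


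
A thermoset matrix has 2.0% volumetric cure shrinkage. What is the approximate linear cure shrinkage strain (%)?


Linear shrinkage ≈ vol_shrink/3 = 2.0/3 = 0.667%

0.667%


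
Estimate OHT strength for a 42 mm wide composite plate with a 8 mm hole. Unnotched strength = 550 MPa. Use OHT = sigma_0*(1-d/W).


OHT = sigma_0*(1-d/W) = 550*(1-8/42) = 445.2 MPa

445.2 MPa


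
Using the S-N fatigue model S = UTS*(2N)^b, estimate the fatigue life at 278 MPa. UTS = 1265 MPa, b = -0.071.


N = 0.5 * (S/UTS)^(1/b) = 0.5 * (278/1265)^(1/-0.071) = 9.2730e+08 cycles

9.2730e+08 cycles


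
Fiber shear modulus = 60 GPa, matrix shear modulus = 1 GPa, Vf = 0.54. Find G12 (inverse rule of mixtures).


1/G12 = Vf/Gf + (1-Vf)/Gm = 0.54/60 + 0.46/1
G12 = 2.13 GPa

2.13 GPa


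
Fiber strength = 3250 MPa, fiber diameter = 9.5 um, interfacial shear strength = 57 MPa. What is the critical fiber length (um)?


Lc = sigma_f * d / (2 * tau_i) = 3250 * 9.5 / (2 * 57) = 270.8 um

270.8 um


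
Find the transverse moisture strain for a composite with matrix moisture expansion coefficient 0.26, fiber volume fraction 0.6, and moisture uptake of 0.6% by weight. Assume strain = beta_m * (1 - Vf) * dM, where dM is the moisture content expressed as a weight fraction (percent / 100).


dM = 0.6/100 = 0.006
strain = beta_m * (1-Vf) * dM = 0.26 * 0.4 * 0.006 = 0.000624

0.000624


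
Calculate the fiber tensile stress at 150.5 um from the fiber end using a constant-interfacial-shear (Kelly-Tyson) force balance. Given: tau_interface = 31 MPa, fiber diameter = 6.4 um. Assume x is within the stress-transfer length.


Force balance: sigma_f * (pi*d^2/4) = tau * (pi*d) * x  ->  sigma_f = 4 * tau * x / d
sigma_f = 4 * 31 * 150.5 / 6.4 = 2915.9 MPa

2915.9 MPa


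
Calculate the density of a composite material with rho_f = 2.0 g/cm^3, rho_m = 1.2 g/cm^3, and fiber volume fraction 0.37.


rho_c = rho_f*Vf + rho_m*(1-Vf) = 2.0*0.37 + 1.2*0.63 = 1.496 g/cm^3

1.496 g/cm^3


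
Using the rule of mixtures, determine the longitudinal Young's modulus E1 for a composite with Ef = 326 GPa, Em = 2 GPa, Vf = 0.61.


E1 = Ef*Vf + Em*(1-Vf) = 326*0.61 + 2*0.39 = 199.64 GPa

199.64 GPa


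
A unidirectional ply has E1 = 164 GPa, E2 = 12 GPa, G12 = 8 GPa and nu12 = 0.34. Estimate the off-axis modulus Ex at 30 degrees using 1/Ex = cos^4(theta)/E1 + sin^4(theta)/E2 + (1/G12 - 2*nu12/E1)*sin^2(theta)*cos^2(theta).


cos^4(30) = 0.5625, sin^4(30) = 0.0625, sin^2(30)*cos^2(30) = 0.1875
1/G12 - 2*nu12/E1 = 1/8 - 2*0.34/164 = 0.120854 GPa^-1
1/Ex = 0.5625/164 + 0.0625/12 + 0.120854*0.1875 = 0.0312983 GPa^-1
Ex = 31.95 GPa

31.95 GPa


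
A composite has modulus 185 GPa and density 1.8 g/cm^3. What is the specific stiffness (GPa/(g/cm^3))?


Specific stiffness = E/rho = 185/1.8 = 102.8 GPa/(g/cm^3)

102.8 GPa/(g/cm^3)


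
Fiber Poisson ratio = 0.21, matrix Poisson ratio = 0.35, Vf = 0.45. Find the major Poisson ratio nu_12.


nu_12 = nu_f*Vf + nu_m*(1-Vf) = 0.21*0.45 + 0.35*0.55 = 0.287

0.287


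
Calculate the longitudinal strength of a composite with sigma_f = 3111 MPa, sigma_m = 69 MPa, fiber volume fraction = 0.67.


sigma_1 = sigma_f*Vf + sigma_m*(1-Vf) = 3111*0.67 + 69*0.33 = 2107.1 MPa

2107.1 MPa


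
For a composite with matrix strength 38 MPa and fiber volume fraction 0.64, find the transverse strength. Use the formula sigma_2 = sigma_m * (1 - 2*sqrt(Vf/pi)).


factor = 1 - 2*sqrt(0.64/pi) = 0.0973
sigma_2 = 38 * 0.0973 = 3.7 MPa

3.7 MPa


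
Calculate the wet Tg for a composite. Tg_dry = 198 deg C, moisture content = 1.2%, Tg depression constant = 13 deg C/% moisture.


Tg_wet = Tg_dry - k*moisture = 198 - 13*1.2 = 182.4 deg C

182.4 deg C


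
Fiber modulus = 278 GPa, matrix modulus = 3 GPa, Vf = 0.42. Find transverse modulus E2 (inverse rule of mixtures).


1/E2 = Vf/Ef + (1-Vf)/Em = 0.42/278 + 0.58/3
E2 = 5.13 GPa

5.13 GPa


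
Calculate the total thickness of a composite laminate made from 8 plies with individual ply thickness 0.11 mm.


h = n * t_ply = 8 * 0.11 = 0.88 mm

0.88 mm


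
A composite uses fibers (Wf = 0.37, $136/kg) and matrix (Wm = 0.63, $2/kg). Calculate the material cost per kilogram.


Cost = cost_f*Wf + cost_m*Wm = 136*0.37 + 2*0.63 = $51.58/kg

$51.58/kg


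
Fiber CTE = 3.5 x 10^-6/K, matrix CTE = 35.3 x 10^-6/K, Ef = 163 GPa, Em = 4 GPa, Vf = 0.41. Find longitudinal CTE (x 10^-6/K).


E1 = Ef*Vf + Em*(1-Vf) = 69.19
alpha_1 = (alpha_f*Ef*Vf + alpha_m*Em*(1-Vf))/E1 = 4.58 x 10^-6/K

4.58 x 10^-6/K


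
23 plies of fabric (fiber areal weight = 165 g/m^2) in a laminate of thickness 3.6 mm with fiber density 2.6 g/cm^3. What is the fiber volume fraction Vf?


Vf = n * FAW / (rho_f * h * 1000) = 23 * 165 / (2.6 * 3.6 * 1000) = 0.4054

0.4054


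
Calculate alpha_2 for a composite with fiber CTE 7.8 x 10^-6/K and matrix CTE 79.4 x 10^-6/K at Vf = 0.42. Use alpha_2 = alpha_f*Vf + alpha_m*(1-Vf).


alpha_2 = alpha_f*Vf + alpha_m*(1-Vf) = 7.8*0.42 + 79.4*0.58 = 49.3 x 10^-6/K

49.3 x 10^-6/K


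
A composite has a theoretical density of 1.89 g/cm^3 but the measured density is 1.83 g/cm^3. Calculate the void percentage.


Void% = (rho_theo - rho_actual)/rho_theo * 100 = (1.89 - 1.83)/1.89 * 100 = 3.17%

3.17%


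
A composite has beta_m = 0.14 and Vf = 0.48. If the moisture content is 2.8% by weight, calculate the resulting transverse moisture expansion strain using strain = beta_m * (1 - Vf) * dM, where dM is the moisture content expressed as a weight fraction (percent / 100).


dM = 2.8/100 = 0.028
strain = beta_m * (1-Vf) * dM = 0.14 * 0.52 * 0.028 = 0.0020384

0.0020384


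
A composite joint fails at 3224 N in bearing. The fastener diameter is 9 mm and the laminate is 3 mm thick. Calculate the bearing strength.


sigma_br = F/(d*h) = 3224/(9*3) = 119.4 MPa

119.4 MPa


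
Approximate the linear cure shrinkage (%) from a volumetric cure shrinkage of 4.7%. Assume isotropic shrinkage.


Linear shrinkage ≈ vol_shrink/3 = 4.7/3 = 1.567%

1.567%


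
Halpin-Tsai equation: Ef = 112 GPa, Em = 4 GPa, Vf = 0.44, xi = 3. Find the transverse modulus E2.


eta = (Ef/Em - 1)/(Ef/Em + xi) = (28.0 - 1)/(28.0 + 3) = 0.871
E2 = Em*(1+xi*eta*Vf)/(1-eta*Vf) = 13.94 GPa

13.94 GPa


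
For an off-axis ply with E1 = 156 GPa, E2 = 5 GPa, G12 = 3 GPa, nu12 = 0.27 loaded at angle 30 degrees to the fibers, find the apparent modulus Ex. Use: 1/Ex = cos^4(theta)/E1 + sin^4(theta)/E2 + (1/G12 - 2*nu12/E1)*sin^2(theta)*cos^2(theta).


cos^4(30) = 0.5625, sin^4(30) = 0.0625, sin^2(30)*cos^2(30) = 0.1875
1/G12 - 2*nu12/E1 = 1/3 - 2*0.27/156 = 0.329872 GPa^-1
1/Ex = 0.5625/156 + 0.0625/5 + 0.329872*0.1875 = 0.0779567 GPa^-1
Ex = 12.83 GPa

12.83 GPa


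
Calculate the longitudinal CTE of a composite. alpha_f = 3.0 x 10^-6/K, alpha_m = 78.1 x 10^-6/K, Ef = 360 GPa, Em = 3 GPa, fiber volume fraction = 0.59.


E1 = Ef*Vf + Em*(1-Vf) = 213.63
alpha_1 = (alpha_f*Ef*Vf + alpha_m*Em*(1-Vf))/E1 = 3.43 x 10^-6/K

3.43 x 10^-6/K


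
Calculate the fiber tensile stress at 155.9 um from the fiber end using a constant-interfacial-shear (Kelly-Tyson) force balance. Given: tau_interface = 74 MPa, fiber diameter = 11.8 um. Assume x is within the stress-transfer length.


Force balance: sigma_f * (pi*d^2/4) = tau * (pi*d) * x  ->  sigma_f = 4 * tau * x / d
sigma_f = 4 * 74 * 155.9 / 11.8 = 3910.7 MPa

3910.7 MPa


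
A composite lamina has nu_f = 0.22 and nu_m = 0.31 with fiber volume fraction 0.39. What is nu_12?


nu_12 = nu_f*Vf + nu_m*(1-Vf) = 0.22*0.39 + 0.31*0.61 = 0.2749

0.2749


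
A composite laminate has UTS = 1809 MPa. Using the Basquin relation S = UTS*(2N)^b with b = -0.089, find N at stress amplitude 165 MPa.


N = 0.5 * (S/UTS)^(1/b) = 0.5 * (165/1809)^(1/-0.089) = 2.4202e+11 cycles

2.4202e+11 cycles


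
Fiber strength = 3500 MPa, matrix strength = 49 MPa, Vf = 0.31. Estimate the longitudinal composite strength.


sigma_1 = sigma_f*Vf + sigma_m*(1-Vf) = 3500*0.31 + 49*0.69 = 1118.8 MPa

1118.8 MPa


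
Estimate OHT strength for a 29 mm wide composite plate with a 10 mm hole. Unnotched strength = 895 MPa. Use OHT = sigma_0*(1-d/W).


OHT = sigma_0*(1-d/W) = 895*(1-10/29) = 586.4 MPa

586.4 MPa


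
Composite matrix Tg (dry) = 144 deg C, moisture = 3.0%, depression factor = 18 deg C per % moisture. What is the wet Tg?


Tg_wet = Tg_dry - k*moisture = 144 - 18*3.0 = 90.0 deg C

90.0 deg C


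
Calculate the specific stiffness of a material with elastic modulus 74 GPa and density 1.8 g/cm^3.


Specific stiffness = E/rho = 74/1.8 = 41.1 GPa/(g/cm^3)

41.1 GPa/(g/cm^3)


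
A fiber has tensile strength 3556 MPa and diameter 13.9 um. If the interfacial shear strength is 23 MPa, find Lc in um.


Lc = sigma_f * d / (2 * tau_i) = 3556 * 13.9 / (2 * 23) = 1074.5 um

1074.5 um


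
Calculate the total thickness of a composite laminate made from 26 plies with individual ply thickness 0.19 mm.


h = n * t_ply = 26 * 0.19 = 4.94 mm

4.94 mm


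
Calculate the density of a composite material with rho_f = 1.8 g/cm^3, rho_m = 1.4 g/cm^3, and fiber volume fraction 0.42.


rho_c = rho_f*Vf + rho_m*(1-Vf) = 1.8*0.42 + 1.4*0.58 = 1.568 g/cm^3

1.568 g/cm^3


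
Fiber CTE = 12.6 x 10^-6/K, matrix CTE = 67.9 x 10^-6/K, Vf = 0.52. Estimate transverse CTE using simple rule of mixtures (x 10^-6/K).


alpha_2 = alpha_f*Vf + alpha_m*(1-Vf) = 12.6*0.52 + 67.9*0.48 = 39.1 x 10^-6/K

39.1 x 10^-6/K


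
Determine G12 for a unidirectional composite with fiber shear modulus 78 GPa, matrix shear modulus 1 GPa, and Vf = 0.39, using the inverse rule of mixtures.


1/G12 = Vf/Gf + (1-Vf)/Gm = 0.39/78 + 0.61/1
G12 = 1.63 GPa

1.63 GPa


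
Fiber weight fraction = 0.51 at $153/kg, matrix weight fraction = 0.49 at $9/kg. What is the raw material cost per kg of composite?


Cost = cost_f*Wf + cost_m*Wm = 153*0.51 + 9*0.49 = $82.44/kg

$82.44/kg


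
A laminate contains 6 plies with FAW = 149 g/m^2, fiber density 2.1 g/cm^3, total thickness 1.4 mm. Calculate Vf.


Vf = n * FAW / (rho_f * h * 1000) = 6 * 149 / (2.1 * 1.4 * 1000) = 0.3041

0.3041


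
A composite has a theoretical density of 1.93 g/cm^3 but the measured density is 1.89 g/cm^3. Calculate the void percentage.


Void% = (rho_theo - rho_actual)/rho_theo * 100 = (1.93 - 1.89)/1.93 * 100 = 2.07%

2.07%


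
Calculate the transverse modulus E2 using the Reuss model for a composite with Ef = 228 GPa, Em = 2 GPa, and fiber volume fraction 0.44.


1/E2 = Vf/Ef + (1-Vf)/Em = 0.44/228 + 0.56/2
E2 = 3.55 GPa

3.55 GPa


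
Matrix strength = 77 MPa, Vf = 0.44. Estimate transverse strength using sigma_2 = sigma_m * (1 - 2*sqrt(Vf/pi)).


factor = 1 - 2*sqrt(0.44/pi) = 0.2515
sigma_2 = 77 * 0.2515 = 19.37 MPa

19.37 MPa


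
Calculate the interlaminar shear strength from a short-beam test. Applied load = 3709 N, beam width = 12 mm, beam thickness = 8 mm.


ILSS = 3F/(4bh) = 3*3709/(4*12*8) = 28.98 MPa

28.98 MPa


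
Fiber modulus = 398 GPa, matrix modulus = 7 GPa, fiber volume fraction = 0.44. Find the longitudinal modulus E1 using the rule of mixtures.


E1 = Ef*Vf + Em*(1-Vf) = 398*0.44 + 7*0.56 = 179.04 GPa

179.04 GPa


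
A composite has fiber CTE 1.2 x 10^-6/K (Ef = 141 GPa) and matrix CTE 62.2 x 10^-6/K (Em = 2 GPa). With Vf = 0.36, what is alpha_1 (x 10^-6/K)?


E1 = Ef*Vf + Em*(1-Vf) = 52.04
alpha_1 = (alpha_f*Ef*Vf + alpha_m*Em*(1-Vf))/E1 = 2.7 x 10^-6/K

2.7 x 10^-6/K


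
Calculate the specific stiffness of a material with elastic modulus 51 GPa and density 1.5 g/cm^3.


Specific stiffness = E/rho = 51/1.5 = 34.0 GPa/(g/cm^3)

34.0 GPa/(g/cm^3)


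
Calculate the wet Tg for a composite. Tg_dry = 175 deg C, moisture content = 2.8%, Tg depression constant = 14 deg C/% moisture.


Tg_wet = Tg_dry - k*moisture = 175 - 14*2.8 = 135.8 deg C

135.8 deg C


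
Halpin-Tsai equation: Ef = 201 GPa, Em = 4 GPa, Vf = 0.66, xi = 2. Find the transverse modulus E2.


eta = (Ef/Em - 1)/(Ef/Em + xi) = (50.25 - 1)/(50.25 + 2) = 0.9426
E2 = Em*(1+xi*eta*Vf)/(1-eta*Vf) = 23.75 GPa

23.75 GPa


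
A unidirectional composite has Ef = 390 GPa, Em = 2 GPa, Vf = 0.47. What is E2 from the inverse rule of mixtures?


1/E2 = Vf/Ef + (1-Vf)/Em = 0.47/390 + 0.53/2
E2 = 3.76 GPa

3.76 GPa


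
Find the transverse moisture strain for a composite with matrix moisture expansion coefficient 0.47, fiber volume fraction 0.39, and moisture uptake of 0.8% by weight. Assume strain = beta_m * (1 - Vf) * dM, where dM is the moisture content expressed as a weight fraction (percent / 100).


dM = 0.8/100 = 0.008
strain = beta_m * (1-Vf) * dM = 0.47 * 0.61 * 0.008 = 0.0022936

0.0022936


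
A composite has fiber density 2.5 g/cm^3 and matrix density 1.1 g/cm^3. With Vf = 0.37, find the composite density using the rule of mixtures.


rho_c = rho_f*Vf + rho_m*(1-Vf) = 2.5*0.37 + 1.1*0.63 = 1.618 g/cm^3

1.618 g/cm^3


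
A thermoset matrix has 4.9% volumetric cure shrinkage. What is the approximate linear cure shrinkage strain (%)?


Linear shrinkage ≈ vol_shrink/3 = 4.9/3 = 1.633%

1.633%


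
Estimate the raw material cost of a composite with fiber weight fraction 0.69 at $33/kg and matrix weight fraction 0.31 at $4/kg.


Cost = cost_f*Wf + cost_m*Wm = 33*0.69 + 4*0.31 = $24.01/kg

$24.01/kg


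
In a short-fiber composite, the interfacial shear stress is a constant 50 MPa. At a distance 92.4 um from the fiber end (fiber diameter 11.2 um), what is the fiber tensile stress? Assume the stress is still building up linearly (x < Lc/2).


Force balance: sigma_f * (pi*d^2/4) = tau * (pi*d) * x  ->  sigma_f = 4 * tau * x / d
sigma_f = 4 * 50 * 92.4 / 11.2 = 1650.0 MPa

1650.0 MPa


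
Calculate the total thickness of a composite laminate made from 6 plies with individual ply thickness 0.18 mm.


h = n * t_ply = 6 * 0.18 = 1.08 mm

1.08 mm


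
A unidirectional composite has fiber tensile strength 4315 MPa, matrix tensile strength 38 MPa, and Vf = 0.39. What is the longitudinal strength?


sigma_1 = sigma_f*Vf + sigma_m*(1-Vf) = 4315*0.39 + 38*0.61 = 1706.0 MPa

1706.0 MPa


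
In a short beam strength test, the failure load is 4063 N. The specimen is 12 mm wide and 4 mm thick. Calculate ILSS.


ILSS = 3F/(4bh) = 3*4063/(4*12*4) = 63.48 MPa

63.48 MPa


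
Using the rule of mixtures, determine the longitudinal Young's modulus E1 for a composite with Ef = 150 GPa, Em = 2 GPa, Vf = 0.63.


E1 = Ef*Vf + Em*(1-Vf) = 150*0.63 + 2*0.37 = 95.24 GPa

95.24 GPa


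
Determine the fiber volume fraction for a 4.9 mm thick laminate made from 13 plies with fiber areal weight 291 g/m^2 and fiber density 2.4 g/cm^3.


Vf = n * FAW / (rho_f * h * 1000) = 13 * 291 / (2.4 * 4.9 * 1000) = 0.3217

0.3217


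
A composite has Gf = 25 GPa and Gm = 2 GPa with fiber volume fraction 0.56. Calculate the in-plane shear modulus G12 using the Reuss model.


1/G12 = Vf/Gf + (1-Vf)/Gm = 0.56/25 + 0.44/2
G12 = 4.13 GPa

4.13 GPa


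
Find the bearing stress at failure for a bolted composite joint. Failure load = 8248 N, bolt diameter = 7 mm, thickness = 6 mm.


sigma_br = F/(d*h) = 8248/(7*6) = 196.4 MPa

196.4 MPa


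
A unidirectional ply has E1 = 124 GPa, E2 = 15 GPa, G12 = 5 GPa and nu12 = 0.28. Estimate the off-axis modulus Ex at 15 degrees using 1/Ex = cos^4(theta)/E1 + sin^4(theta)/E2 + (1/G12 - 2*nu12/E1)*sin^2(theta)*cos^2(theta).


cos^4(15) = 0.870513, sin^4(15) = 0.004487, sin^2(15)*cos^2(15) = 0.0625
1/G12 - 2*nu12/E1 = 1/5 - 2*0.28/124 = 0.195484 GPa^-1
1/Ex = 0.870513/124 + 0.004487/15 + 0.195484*0.0625 = 0.0195372 GPa^-1
Ex = 51.18 GPa

51.18 GPa


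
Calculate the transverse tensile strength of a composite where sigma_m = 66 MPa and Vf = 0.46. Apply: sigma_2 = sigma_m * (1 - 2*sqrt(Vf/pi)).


factor = 1 - 2*sqrt(0.46/pi) = 0.2347
sigma_2 = 66 * 0.2347 = 15.49 MPa

15.49 MPa


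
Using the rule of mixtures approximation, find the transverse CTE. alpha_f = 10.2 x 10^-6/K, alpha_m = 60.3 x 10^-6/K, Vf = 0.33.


alpha_2 = alpha_f*Vf + alpha_m*(1-Vf) = 10.2*0.33 + 60.3*0.67 = 43.8 x 10^-6/K

43.8 x 10^-6/K


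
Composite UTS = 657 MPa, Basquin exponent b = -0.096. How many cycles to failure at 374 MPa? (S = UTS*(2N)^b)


N = 0.5 * (S/UTS)^(1/b) = 0.5 * (374/657)^(1/-0.096) = 176.9552 cycles

176.9552 cycles


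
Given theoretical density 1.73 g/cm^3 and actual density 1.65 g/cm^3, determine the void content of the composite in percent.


Void% = (rho_theo - rho_actual)/rho_theo * 100 = (1.73 - 1.65)/1.73 * 100 = 4.62%

4.62%


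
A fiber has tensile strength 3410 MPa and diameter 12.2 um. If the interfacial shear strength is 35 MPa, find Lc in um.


Lc = sigma_f * d / (2 * tau_i) = 3410 * 12.2 / (2 * 35) = 594.3 um

594.3 um


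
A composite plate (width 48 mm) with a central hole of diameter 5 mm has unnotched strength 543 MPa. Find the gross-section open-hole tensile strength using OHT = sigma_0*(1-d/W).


OHT = sigma_0*(1-d/W) = 543*(1-5/48) = 486.4 MPa

486.4 MPa


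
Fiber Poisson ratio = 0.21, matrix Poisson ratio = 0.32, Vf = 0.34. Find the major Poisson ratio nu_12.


nu_12 = nu_f*Vf + nu_m*(1-Vf) = 0.21*0.34 + 0.32*0.66 = 0.2826

0.2826


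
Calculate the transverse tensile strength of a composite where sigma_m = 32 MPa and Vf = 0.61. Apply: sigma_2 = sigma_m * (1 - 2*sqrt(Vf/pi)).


factor = 1 - 2*sqrt(0.61/pi) = 0.1187
sigma_2 = 32 * 0.1187 = 3.8 MPa

3.8 MPa


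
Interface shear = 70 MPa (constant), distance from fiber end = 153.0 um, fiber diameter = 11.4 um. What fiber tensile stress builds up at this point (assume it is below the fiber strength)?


Force balance: sigma_f * (pi*d^2/4) = tau * (pi*d) * x  ->  sigma_f = 4 * tau * x / d
sigma_f = 4 * 70 * 153.0 / 11.4 = 3757.9 MPa

3757.9 MPa


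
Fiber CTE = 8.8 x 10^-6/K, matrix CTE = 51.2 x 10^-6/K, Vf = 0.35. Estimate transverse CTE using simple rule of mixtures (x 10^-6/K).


alpha_2 = alpha_f*Vf + alpha_m*(1-Vf) = 8.8*0.35 + 51.2*0.65 = 36.4 x 10^-6/K

36.4 x 10^-6/K


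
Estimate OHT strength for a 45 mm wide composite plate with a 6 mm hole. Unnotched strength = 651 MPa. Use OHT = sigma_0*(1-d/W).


OHT = sigma_0*(1-d/W) = 651*(1-6/45) = 564.2 MPa

564.2 MPa


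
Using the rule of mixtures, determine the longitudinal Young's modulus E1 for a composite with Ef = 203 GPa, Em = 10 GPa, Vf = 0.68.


E1 = Ef*Vf + Em*(1-Vf) = 203*0.68 + 10*0.32 = 141.24 GPa

141.24 GPa


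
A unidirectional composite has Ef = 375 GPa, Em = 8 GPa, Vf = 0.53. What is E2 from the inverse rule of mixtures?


1/E2 = Vf/Ef + (1-Vf)/Em = 0.53/375 + 0.47/8
E2 = 16.62 GPa

16.62 GPa


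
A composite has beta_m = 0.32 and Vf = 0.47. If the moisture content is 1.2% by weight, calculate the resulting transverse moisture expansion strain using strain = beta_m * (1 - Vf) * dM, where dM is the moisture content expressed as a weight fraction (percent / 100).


dM = 1.2/100 = 0.012
strain = beta_m * (1-Vf) * dM = 0.32 * 0.53 * 0.012 = 0.0020352

0.0020352
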